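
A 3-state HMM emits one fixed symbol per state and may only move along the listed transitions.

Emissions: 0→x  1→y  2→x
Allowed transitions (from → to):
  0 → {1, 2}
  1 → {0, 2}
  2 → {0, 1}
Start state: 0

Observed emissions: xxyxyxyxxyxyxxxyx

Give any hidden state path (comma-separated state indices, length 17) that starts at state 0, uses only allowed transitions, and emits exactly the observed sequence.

0,2,1,0,1,0,1,2,0,1,0,1,0,2,0,1,0

  t0 'x' -> {0,2}, take 0 (start)
  t1 'x' -> {0,2}, take 2 (0->2 ok)
  t2 'y' -> {1}, take 1 (2->1 ok)
  t3 'x' -> {0,2}, take 0 (1->0 ok)
  t4 'y' -> {1}, take 1 (0->1 ok)
  t5 'x' -> {0,2}, take 0 (1->0 ok)
  t6 'y' -> {1}, take 1 (0->1 ok)
  t7 'x' -> {0,2}, take 2 (1->2 ok)
  t8 'x' -> {0,2}, take 0 (2->0 ok)
  t9 'y' -> {1}, take 1 (0->1 ok)
  t10 'x' -> {0,2}, take 0 (1->0 ok)
  t11 'y' -> {1}, take 1 (0->1 ok)
  t12 'x' -> {0,2}, take 0 (1->0 ok)
  t13 'x' -> {0,2}, take 2 (0->2 ok)
  t14 'x' -> {0,2}, take 0 (2->0 ok)
  t15 'y' -> {1}, take 1 (0->1 ok)
  t16 'x' -> {0,2}, take 0 (1->0 ok)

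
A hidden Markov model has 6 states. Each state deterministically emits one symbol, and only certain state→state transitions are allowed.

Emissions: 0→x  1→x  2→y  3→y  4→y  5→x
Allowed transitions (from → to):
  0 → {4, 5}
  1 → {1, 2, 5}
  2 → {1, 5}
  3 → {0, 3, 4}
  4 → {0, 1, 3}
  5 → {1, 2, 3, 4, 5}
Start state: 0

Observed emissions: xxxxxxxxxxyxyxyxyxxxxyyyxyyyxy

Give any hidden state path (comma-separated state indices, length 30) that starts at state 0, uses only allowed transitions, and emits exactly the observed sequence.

0,5,1,5,1,1,1,5,1,1,2,5,2,1,2,5,3,0,5,1,5,4,3,3,0,4,3,4,0,4

  t0 'x' -> {0,1,5}, take 0 (start)
  t1 'x' -> {0,1,5}, take 5 (0->5 ok)
  t2 'x' -> {0,1,5}, take 1 (5->1 ok)
  t3 'x' -> {0,1,5}, take 5 (1->5 ok)
  t4 'x' -> {0,1,5}, take 1 (5->1 ok)
  t5 'x' -> {0,1,5}, take 1 (1->1 ok)
  t6 'x' -> {0,1,5}, take 1 (1->1 ok)
  t7 'x' -> {0,1,5}, take 5 (1->5 ok)
  t8 'x' -> {0,1,5}, take 1 (5->1 ok)
  t9 'x' -> {0,1,5}, take 1 (1->1 ok)
  t10 'y' -> {2,3,4}, take 2 (1->2 ok)
  t11 'x' -> {0,1,5}, take 5 (2->5 ok)
  t12 'y' -> {2,3,4}, take 2 (5->2 ok)
  t13 'x' -> {0,1,5}, take 1 (2->1 ok)
  t14 'y' -> {2,3,4}, take 2 (1->2 ok)
  t15 'x' -> {0,1,5}, take 5 (2->5 ok)
  t16 'y' -> {2,3,4}, take 3 (5->3 ok)
  t17 'x' -> {0,1,5}, take 0 (3->0 ok)
  t18 'x' -> {0,1,5}, take 5 (0->5 ok)
  t19 'x' -> {0,1,5}, take 1 (5->1 ok)
  t20 'x' -> {0,1,5}, take 5 (1->5 ok)
  t21 'y' -> {2,3,4}, take 4 (5->4 ok)
  t22 'y' -> {2,3,4}, take 3 (4->3 ok)
  t23 'y' -> {2,3,4}, take 3 (3->3 ok)
  t24 'x' -> {0,1,5}, take 0 (3->0 ok)
  t25 'y' -> {2,3,4}, take 4 (0->4 ok)
  t26 'y' -> {2,3,4}, take 3 (4->3 ok)
  t27 'y' -> {2,3,4}, take 4 (3->4 ok)
  t28 'x' -> {0,1,5}, take 0 (4->0 ok)
  t29 'y' -> {2,3,4}, take 4 (0->4 ok)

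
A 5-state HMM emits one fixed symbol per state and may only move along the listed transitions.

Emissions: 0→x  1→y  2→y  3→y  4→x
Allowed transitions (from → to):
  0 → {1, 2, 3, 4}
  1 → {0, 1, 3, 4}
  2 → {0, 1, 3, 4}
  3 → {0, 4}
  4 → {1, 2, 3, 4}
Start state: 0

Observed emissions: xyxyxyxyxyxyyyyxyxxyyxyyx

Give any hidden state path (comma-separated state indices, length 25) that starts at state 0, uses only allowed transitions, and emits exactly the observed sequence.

  0: obs=x cand={0,4} pick 0 [start]
  1: obs=y cand={1,2,3} pick 1 [0->1 ok]
  2: obs=x cand={0,4} pick 0 [1->0 ok]
  3: obs=y cand={1,2,3} pick 3 [0->3 ok]
  4: obs=x cand={0,4} pick 0 [3->0 ok]
  5: obs=y cand={1,2,3} pick 3 [0->3 ok]
  6: obs=x cand={0,4} pick 0 [3->0 ok]
  7: obs=y cand={1,2,3} pick 2 [0->2 ok]
  8: obs=x cand={0,4} pick 4 [2->4 ok]
  9: obs=y cand={1,2,3} pick 3 [4->3 ok]
  10: obs=x cand={0,4} pick 0 [3->0 ok]
  11: obs=y cand={1,2,3} pick 1 [0->1 ok]
  12: obs=y cand={1,2,3} pick 1 [1->1 ok]
  13: obs=y cand={1,2,3} pick 1 [1->1 ok]
  14: obs=y cand={1,2,3} pick 3 [1->3 ok]
  15: obs=x cand={0,4} pick 0 [3->0 ok]
  16: obs=y cand={1,2,3} pick 3 [0->3 ok]
  17: obs=x cand={0,4} pick 0 [3->0 ok]
  18: obs=x cand={0,4} pick 4 [0->4 ok]
  19: obs=y cand={1,2,3} pick 2 [4->2 ok]
  20: obs=y cand={1,2,3} pick 1 [2->1 ok]
  21: obs=x cand={0,4} pick 4 [1->4 ok]
  22: obs=y cand={1,2,3} pick 1 [4->1 ok]
  23: obs=y cand={1,2,3} pick 1 [1->1 ok]
  24: obs=x cand={0,4} pick 0 [1->0 ok]

0,1,0,3,0,3,0,2,4,3,0,1,1,1,3,0,3,0,4,2,1,4,1,1,0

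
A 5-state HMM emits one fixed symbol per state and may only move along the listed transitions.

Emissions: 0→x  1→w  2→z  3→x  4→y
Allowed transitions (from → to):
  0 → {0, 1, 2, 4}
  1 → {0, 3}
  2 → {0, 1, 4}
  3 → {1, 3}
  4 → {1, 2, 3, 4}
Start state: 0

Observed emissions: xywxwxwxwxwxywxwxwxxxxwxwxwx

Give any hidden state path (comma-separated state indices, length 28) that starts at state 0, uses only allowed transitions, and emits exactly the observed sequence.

0,4,1,3,1,3,1,3,1,3,1,0,4,1,3,1,0,1,3,3,3,3,1,3,1,3,1,3

  pos 0: x in {0,3}, choose 0; start
  pos 1: y in {4}, choose 4; 0->4 ok
  pos 2: w in {1}, choose 1; 4->1 ok
  pos 3: x in {0,3}, choose 3; 1->3 ok
  pos 4: w in {1}, choose 1; 3->1 ok
  pos 5: x in {0,3}, choose 3; 1->3 ok
  pos 6: w in {1}, choose 1; 3->1 ok
  pos 7: x in {0,3}, choose 3; 1->3 ok
  pos 8: w in {1}, choose 1; 3->1 ok
  pos 9: x in {0,3}, choose 3; 1->3 ok
  pos 10: w in {1}, choose 1; 3->1 ok
  pos 11: x in {0,3}, choose 0; 1->0 ok
  pos 12: y in {4}, choose 4; 0->4 ok
  pos 13: w in {1}, choose 1; 4->1 ok
  pos 14: x in {0,3}, choose 3; 1->3 ok
  pos 15: w in {1}, choose 1; 3->1 ok
  pos 16: x in {0,3}, choose 0; 1->0 ok
  pos 17: w in {1}, choose 1; 0->1 ok
  pos 18: x in {0,3}, choose 3; 1->3 ok
  pos 19: x in {0,3}, choose 3; 3->3 ok
  pos 20: x in {0,3}, choose 3; 3->3 ok
  pos 21: x in {0,3}, choose 3; 3->3 ok
  pos 22: w in {1}, choose 1; 3->1 ok
  pos 23: x in {0,3}, choose 3; 1->3 ok
  pos 24: w in {1}, choose 1; 3->1 ok
  pos 25: x in {0,3}, choose 3; 1->3 ok
  pos 26: w in {1}, choose 1; 3->1 ok
  pos 27: x in {0,3}, choose 3; 1->3 ok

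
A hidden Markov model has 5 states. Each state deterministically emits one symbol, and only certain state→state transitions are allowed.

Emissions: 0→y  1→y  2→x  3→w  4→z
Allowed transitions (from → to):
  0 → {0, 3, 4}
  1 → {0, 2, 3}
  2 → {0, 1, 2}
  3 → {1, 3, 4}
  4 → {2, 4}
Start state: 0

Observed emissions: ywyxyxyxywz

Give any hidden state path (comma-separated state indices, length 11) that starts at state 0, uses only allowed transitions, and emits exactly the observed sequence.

  [0] y  {0,1}  => 0  start
  [1] w  {3}  => 3  0->3 ok
  [2] y  {0,1}  => 1  3->1 ok
  [3] x  {2}  => 2  1->2 ok
  [4] y  {0,1}  => 1  2->1 ok
  [5] x  {2}  => 2  1->2 ok
  [6] y  {0,1}  => 1  2->1 ok
  [7] x  {2}  => 2  1->2 ok
  [8] y  {0,1}  => 1  2->1 ok
  [9] w  {3}  => 3  1->3 ok
  [10] z  {4}  => 4  3->4 ok

0,3,1,2,1,2,1,2,1,3,4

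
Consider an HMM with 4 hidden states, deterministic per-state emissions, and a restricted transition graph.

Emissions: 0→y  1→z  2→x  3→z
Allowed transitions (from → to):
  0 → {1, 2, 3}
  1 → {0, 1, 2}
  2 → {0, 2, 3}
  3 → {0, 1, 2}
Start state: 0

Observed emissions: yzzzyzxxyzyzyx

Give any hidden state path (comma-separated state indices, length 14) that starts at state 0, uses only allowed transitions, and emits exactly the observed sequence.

  0: obs=y cand={0} pick 0 [start]
  1: obs=z cand={1,3} pick 1 [0->1 ok]
  2: obs=z cand={1,3} pick 1 [1->1 ok]
  3: obs=z cand={1,3} pick 1 [1->1 ok]
  4: obs=y cand={0} pick 0 [1->0 ok]
  5: obs=z cand={1,3} pick 3 [0->3 ok]
  6: obs=x cand={2} pick 2 [3->2 ok]
  7: obs=x cand={2} pick 2 [2->2 ok]
  8: obs=y cand={0} pick 0 [2->0 ok]
  9: obs=z cand={1,3} pick 1 [0->1 ok]
  10: obs=y cand={0} pick 0 [1->0 ok]
  11: obs=z cand={1,3} pick 1 [0->1 ok]
  12: obs=y cand={0} pick 0 [1->0 ok]
  13: obs=x cand={2} pick 2 [0->2 ok]

0,1,1,1,0,3,2,2,0,1,0,1,0,2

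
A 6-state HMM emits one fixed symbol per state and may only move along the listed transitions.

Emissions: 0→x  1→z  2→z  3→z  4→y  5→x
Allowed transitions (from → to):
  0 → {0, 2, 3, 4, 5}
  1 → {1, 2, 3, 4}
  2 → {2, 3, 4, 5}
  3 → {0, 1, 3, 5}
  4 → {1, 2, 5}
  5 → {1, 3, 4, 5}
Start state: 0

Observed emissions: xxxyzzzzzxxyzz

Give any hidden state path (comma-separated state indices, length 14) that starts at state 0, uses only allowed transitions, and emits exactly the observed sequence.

0,0,0,4,1,1,1,3,3,5,5,4,1,2

  t0 'x' -> {0,5}, take 0 (start)
  t1 'x' -> {0,5}, take 0 (0->0 ok)
  t2 'x' -> {0,5}, take 0 (0->0 ok)
  t3 'y' -> {4}, take 4 (0->4 ok)
  t4 'z' -> {1,2,3}, take 1 (4->1 ok)
  t5 'z' -> {1,2,3}, take 1 (1->1 ok)
  t6 'z' -> {1,2,3}, take 1 (1->1 ok)
  t7 'z' -> {1,2,3}, take 3 (1->3 ok)
  t8 'z' -> {1,2,3}, take 3 (3->3 ok)
  t9 'x' -> {0,5}, take 5 (3->5 ok)
  t10 'x' -> {0,5}, take 5 (5->5 ok)
  t11 'y' -> {4}, take 4 (5->4 ok)
  t12 'z' -> {1,2,3}, take 1 (4->1 ok)
  t13 'z' -> {1,2,3}, take 2 (1->2 ok)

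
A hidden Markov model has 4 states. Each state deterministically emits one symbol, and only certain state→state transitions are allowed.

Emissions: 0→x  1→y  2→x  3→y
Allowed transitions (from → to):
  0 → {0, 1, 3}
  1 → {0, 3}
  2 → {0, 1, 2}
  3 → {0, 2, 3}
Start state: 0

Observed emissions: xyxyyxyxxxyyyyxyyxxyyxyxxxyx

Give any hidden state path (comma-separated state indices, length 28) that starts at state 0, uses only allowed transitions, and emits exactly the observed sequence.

  [0] x  {0,2}  => 0  start
  [1] y  {1,3}  => 1  0->1 ok
  [2] x  {0,2}  => 0  1->0 ok
  [3] y  {1,3}  => 1  0->1 ok
  [4] y  {1,3}  => 3  1->3 ok
  [5] x  {0,2}  => 0  3->0 ok
  [6] y  {1,3}  => 1  0->1 ok
  [7] x  {0,2}  => 0  1->0 ok
  [8] x  {0,2}  => 0  0->0 ok
  [9] x  {0,2}  => 0  0->0 ok
  [10] y  {1,3}  => 3  0->3 ok
  [11] y  {1,3}  => 3  3->3 ok
  [12] y  {1,3}  => 3  3->3 ok
  [13] y  {1,3}  => 3  3->3 ok
  [14] x  {0,2}  => 0  3->0 ok
  [15] y  {1,3}  => 3  0->3 ok
  [16] y  {1,3}  => 3  3->3 ok
  [17] x  {0,2}  => 0  3->0 ok
  [18] x  {0,2}  => 0  0->0 ok
  [19] y  {1,3}  => 1  0->1 ok
  [20] y  {1,3}  => 3  1->3 ok
  [21] x  {0,2}  => 0  3->0 ok
  [22] y  {1,3}  => 1  0->1 ok
  [23] x  {0,2}  => 0  1->0 ok
  [24] x  {0,2}  => 0  0->0 ok
  [25] x  {0,2}  => 0  0->0 ok
  [26] y  {1,3}  => 1  0->1 ok
  [27] x  {0,2}  => 0  1->0 ok

0,1,0,1,3,0,1,0,0,0,3,3,3,3,0,3,3,0,0,1,3,0,1,0,0,0,1,0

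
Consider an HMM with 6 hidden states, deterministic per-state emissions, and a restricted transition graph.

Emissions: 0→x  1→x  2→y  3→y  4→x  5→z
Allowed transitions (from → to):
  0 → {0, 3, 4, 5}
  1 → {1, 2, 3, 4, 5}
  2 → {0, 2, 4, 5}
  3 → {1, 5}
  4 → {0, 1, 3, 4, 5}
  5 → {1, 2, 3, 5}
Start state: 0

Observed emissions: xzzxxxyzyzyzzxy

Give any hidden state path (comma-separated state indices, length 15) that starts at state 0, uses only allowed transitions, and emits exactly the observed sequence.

  [0] x  {0,1,4}  => 0  start
  [1] z  {5}  => 5  0->5 ok
  [2] z  {5}  => 5  5->5 ok
  [3] x  {0,1,4}  => 1  5->1 ok
  [4] x  {0,1,4}  => 1  1->1 ok
  [5] x  {0,1,4}  => 4  1->4 ok
  [6] y  {2,3}  => 3  4->3 ok
  [7] z  {5}  => 5  3->5 ok
  [8] y  {2,3}  => 2  5->2 ok
  [9] z  {5}  => 5  2->5 ok
  [10] y  {2,3}  => 3  5->3 ok
  [11] z  {5}  => 5  3->5 ok
  [12] z  {5}  => 5  5->5 ok
  [13] x  {0,1,4}  => 1  5->1 ok
  [14] y  {2,3}  => 2  1->2 ok

0,5,5,1,1,4,3,5,2,5,3,5,5,1,2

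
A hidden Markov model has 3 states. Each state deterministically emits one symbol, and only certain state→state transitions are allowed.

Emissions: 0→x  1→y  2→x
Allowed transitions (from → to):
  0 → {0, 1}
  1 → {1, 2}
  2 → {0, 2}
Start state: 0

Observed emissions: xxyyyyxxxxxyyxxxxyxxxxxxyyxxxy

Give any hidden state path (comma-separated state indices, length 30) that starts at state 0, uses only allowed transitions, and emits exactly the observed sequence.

0,0,1,1,1,1,2,2,2,2,0,1,1,2,2,2,0,1,2,2,2,0,0,0,1,1,2,0,0,1

  0: obs=x cand={0,2} pick 0 [start]
  1: obs=x cand={0,2} pick 0 [0->0 ok]
  2: obs=y cand={1} pick 1 [0->1 ok]
  3: obs=y cand={1} pick 1 [1->1 ok]
  4: obs=y cand={1} pick 1 [1->1 ok]
  5: obs=y cand={1} pick 1 [1->1 ok]
  6: obs=x cand={0,2} pick 2 [1->2 ok]
  7: obs=x cand={0,2} pick 2 [2->2 ok]
  8: obs=x cand={0,2} pick 2 [2->2 ok]
  9: obs=x cand={0,2} pick 2 [2->2 ok]
  10: obs=x cand={0,2} pick 0 [2->0 ok]
  11: obs=y cand={1} pick 1 [0->1 ok]
  12: obs=y cand={1} pick 1 [1->1 ok]
  13: obs=x cand={0,2} pick 2 [1->2 ok]
  14: obs=x cand={0,2} pick 2 [2->2 ok]
  15: obs=x cand={0,2} pick 2 [2->2 ok]
  16: obs=x cand={0,2} pick 0 [2->0 ok]
  17: obs=y cand={1} pick 1 [0->1 ok]
  18: obs=x cand={0,2} pick 2 [1->2 ok]
  19: obs=x cand={0,2} pick 2 [2->2 ok]
  20: obs=x cand={0,2} pick 2 [2->2 ok]
  21: obs=x cand={0,2} pick 0 [2->0 ok]
  22: obs=x cand={0,2} pick 0 [0->0 ok]
  23: obs=x cand={0,2} pick 0 [0->0 ok]
  24: obs=y cand={1} pick 1 [0->1 ok]
  25: obs=y cand={1} pick 1 [1->1 ok]
  26: obs=x cand={0,2} pick 2 [1->2 ok]
  27: obs=x cand={0,2} pick 0 [2->0 ok]
  28: obs=x cand={0,2} pick 0 [0->0 ok]
  29: obs=y cand={1} pick 1 [0->1 ok]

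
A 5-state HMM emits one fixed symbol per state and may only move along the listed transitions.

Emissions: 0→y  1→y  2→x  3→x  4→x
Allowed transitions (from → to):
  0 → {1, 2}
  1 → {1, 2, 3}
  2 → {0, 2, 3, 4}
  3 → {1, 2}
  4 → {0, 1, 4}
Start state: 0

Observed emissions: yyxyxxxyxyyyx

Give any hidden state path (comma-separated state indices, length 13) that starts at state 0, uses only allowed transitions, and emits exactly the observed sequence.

  t0 'y' -> {0,1}, take 0 (start)
  t1 'y' -> {0,1}, take 1 (0->1 ok)
  t2 'x' -> {2,3,4}, take 3 (1->3 ok)
  t3 'y' -> {0,1}, take 1 (3->1 ok)
  t4 'x' -> {2,3,4}, take 3 (1->3 ok)
  t5 'x' -> {2,3,4}, take 2 (3->2 ok)
  t6 'x' -> {2,3,4}, take 3 (2->3 ok)
  t7 'y' -> {0,1}, take 1 (3->1 ok)
  t8 'x' -> {2,3,4}, take 3 (1->3 ok)
  t9 'y' -> {0,1}, take 1 (3->1 ok)
  t10 'y' -> {0,1}, take 1 (1->1 ok)
  t11 'y' -> {0,1}, take 1 (1->1 ok)
  t12 'x' -> {2,3,4}, take 2 (1->2 ok)

0,1,3,1,3,2,3,1,3,1,1,1,2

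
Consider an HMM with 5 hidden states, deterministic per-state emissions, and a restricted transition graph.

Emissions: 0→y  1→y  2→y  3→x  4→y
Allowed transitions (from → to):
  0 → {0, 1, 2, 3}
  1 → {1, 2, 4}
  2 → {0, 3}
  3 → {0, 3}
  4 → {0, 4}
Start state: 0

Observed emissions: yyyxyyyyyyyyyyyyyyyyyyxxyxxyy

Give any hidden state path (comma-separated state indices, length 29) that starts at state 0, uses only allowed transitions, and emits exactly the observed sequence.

  [0] y  {0,1,2,4}  => 0  start
  [1] y  {0,1,2,4}  => 0  0->0 ok
  [2] y  {0,1,2,4}  => 2  0->2 ok
  [3] x  {3}  => 3  2->3 ok
  [4] y  {0,1,2,4}  => 0  3->0 ok
  [5] y  {0,1,2,4}  => 0  0->0 ok
  [6] y  {0,1,2,4}  => 1  0->1 ok
  [7] y  {0,1,2,4}  => 1  1->1 ok
  [8] y  {0,1,2,4}  => 4  1->4 ok
  [9] y  {0,1,2,4}  => 4  4->4 ok
  [10] y  {0,1,2,4}  => 0  4->0 ok
  [11] y  {0,1,2,4}  => 1  0->1 ok
  [12] y  {0,1,2,4}  => 1  1->1 ok
  [13] y  {0,1,2,4}  => 4  1->4 ok
  [14] y  {0,1,2,4}  => 4  4->4 ok
  [15] y  {0,1,2,4}  => 0  4->0 ok
  [16] y  {0,1,2,4}  => 0  0->0 ok
  [17] y  {0,1,2,4}  => 0  0->0 ok
  [18] y  {0,1,2,4}  => 1  0->1 ok
  [19] y  {0,1,2,4}  => 2  1->2 ok
  [20] y  {0,1,2,4}  => 0  2->0 ok
  [21] y  {0,1,2,4}  => 2  0->2 ok
  [22] x  {3}  => 3  2->3 ok
  [23] x  {3}  => 3  3->3 ok
  [24] y  {0,1,2,4}  => 0  3->0 ok
  [25] x  {3}  => 3  0->3 ok
  [26] x  {3}  => 3  3->3 ok
  [27] y  {0,1,2,4}  => 0  3->0 ok
  [28] y  {0,1,2,4}  => 0  0->0 ok

0,0,2,3,0,0,1,1,4,4,0,1,1,4,4,0,0,0,1,2,0,2,3,3,0,3,3,0,0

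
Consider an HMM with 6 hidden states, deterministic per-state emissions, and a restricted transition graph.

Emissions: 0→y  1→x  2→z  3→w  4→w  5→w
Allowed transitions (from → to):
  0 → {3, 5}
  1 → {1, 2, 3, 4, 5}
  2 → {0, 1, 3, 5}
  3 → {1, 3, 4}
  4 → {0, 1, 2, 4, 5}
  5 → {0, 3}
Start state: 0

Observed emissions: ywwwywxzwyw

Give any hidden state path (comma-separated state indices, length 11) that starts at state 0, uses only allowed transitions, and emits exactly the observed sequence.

0,3,4,4,0,3,1,2,5,0,3

  t0 'y' -> {0}, take 0 (start)
  t1 'w' -> {3,4,5}, take 3 (0->3 ok)
  t2 'w' -> {3,4,5}, take 4 (3->4 ok)
  t3 'w' -> {3,4,5}, take 4 (4->4 ok)
  t4 'y' -> {0}, take 0 (4->0 ok)
  t5 'w' -> {3,4,5}, take 3 (0->3 ok)
  t6 'x' -> {1}, take 1 (3->1 ok)
  t7 'z' -> {2}, take 2 (1->2 ok)
  t8 'w' -> {3,4,5}, take 5 (2->5 ok)
  t9 'y' -> {0}, take 0 (5->0 ok)
  t10 'w' -> {3,4,5}, take 3 (0->3 ok)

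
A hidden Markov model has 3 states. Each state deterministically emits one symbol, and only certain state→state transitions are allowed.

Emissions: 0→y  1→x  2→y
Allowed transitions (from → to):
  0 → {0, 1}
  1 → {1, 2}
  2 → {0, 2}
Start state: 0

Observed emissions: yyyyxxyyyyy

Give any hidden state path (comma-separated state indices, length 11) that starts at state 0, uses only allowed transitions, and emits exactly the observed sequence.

0,0,0,0,1,1,2,2,2,2,2

  pos 0: y in {0,2}, choose 0; start
  pos 1: y in {0,2}, choose 0; 0->0 ok
  pos 2: y in {0,2}, choose 0; 0->0 ok
  pos 3: y in {0,2}, choose 0; 0->0 ok
  pos 4: x in {1}, choose 1; 0->1 ok
  pos 5: x in {1}, choose 1; 1->1 ok
  pos 6: y in {0,2}, choose 2; 1->2 ok
  pos 7: y in {0,2}, choose 2; 2->2 ok
  pos 8: y in {0,2}, choose 2; 2->2 ok
  pos 9: y in {0,2}, choose 2; 2->2 ok
  pos 10: y in {0,2}, choose 2; 2->2 ok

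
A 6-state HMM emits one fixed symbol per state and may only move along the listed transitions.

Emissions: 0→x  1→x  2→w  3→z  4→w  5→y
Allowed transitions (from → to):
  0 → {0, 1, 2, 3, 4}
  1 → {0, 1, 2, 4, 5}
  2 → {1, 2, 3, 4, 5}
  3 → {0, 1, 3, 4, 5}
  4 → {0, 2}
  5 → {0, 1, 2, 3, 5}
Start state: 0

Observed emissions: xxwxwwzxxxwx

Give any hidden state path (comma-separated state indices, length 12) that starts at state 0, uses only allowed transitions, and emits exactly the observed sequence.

  t0 'x' -> {0,1}, take 0 (start)
  t1 'x' -> {0,1}, take 1 (0->1 ok)
  t2 'w' -> {2,4}, take 4 (1->4 ok)
  t3 'x' -> {0,1}, take 0 (4->0 ok)
  t4 'w' -> {2,4}, take 4 (0->4 ok)
  t5 'w' -> {2,4}, take 2 (4->2 ok)
  t6 'z' -> {3}, take 3 (2->3 ok)
  t7 'x' -> {0,1}, take 0 (3->0 ok)
  t8 'x' -> {0,1}, take 0 (0->0 ok)
  t9 'x' -> {0,1}, take 0 (0->0 ok)
  t10 'w' -> {2,4}, take 4 (0->4 ok)
  t11 'x' -> {0,1}, take 0 (4->0 ok)

0,1,4,0,4,2,3,0,0,0,4,0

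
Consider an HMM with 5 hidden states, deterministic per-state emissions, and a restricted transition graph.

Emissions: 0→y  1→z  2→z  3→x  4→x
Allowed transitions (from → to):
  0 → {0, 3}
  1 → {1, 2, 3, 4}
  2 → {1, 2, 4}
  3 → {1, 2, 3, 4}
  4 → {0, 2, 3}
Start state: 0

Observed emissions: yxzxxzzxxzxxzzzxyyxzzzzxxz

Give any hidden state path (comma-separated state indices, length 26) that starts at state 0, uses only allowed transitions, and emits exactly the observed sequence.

0,3,2,4,3,1,2,4,3,1,3,4,2,1,1,4,0,0,3,2,2,1,1,4,3,1

  t0 'y' -> {0}, take 0 (start)
  t1 'x' -> {3,4}, take 3 (0->3 ok)
  t2 'z' -> {1,2}, take 2 (3->2 ok)
  t3 'x' -> {3,4}, take 4 (2->4 ok)
  t4 'x' -> {3,4}, take 3 (4->3 ok)
  t5 'z' -> {1,2}, take 1 (3->1 ok)
  t6 'z' -> {1,2}, take 2 (1->2 ok)
  t7 'x' -> {3,4}, take 4 (2->4 ok)
  t8 'x' -> {3,4}, take 3 (4->3 ok)
  t9 'z' -> {1,2}, take 1 (3->1 ok)
  t10 'x' -> {3,4}, take 3 (1->3 ok)
  t11 'x' -> {3,4}, take 4 (3->4 ok)
  t12 'z' -> {1,2}, take 2 (4->2 ok)
  t13 'z' -> {1,2}, take 1 (2->1 ok)
  t14 'z' -> {1,2}, take 1 (1->1 ok)
  t15 'x' -> {3,4}, take 4 (1->4 ok)
  t16 'y' -> {0}, take 0 (4->0 ok)
  t17 'y' -> {0}, take 0 (0->0 ok)
  t18 'x' -> {3,4}, take 3 (0->3 ok)
  t19 'z' -> {1,2}, take 2 (3->2 ok)
  t20 'z' -> {1,2}, take 2 (2->2 ok)
  t21 'z' -> {1,2}, take 1 (2->1 ok)
  t22 'z' -> {1,2}, take 1 (1->1 ok)
  t23 'x' -> {3,4}, take 4 (1->4 ok)
  t24 'x' -> {3,4}, take 3 (4->3 ok)
  t25 'z' -> {1,2}, take 1 (3->1 ok)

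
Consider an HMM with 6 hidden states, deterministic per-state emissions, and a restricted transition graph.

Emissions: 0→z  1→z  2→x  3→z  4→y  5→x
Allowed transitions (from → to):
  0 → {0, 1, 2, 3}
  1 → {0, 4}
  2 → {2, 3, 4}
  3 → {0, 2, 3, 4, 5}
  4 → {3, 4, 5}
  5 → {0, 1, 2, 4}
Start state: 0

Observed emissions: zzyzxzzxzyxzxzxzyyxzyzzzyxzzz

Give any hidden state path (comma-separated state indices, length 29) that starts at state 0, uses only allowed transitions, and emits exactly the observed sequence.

0,1,4,3,5,0,3,5,1,4,5,0,2,3,5,1,4,4,5,1,4,3,0,1,4,5,0,1,0

  t0 'z' -> {0,1,3}, take 0 (start)
  t1 'z' -> {0,1,3}, take 1 (0->1 ok)
  t2 'y' -> {4}, take 4 (1->4 ok)
  t3 'z' -> {0,1,3}, take 3 (4->3 ok)
  t4 'x' -> {2,5}, take 5 (3->5 ok)
  t5 'z' -> {0,1,3}, take 0 (5->0 ok)
  t6 'z' -> {0,1,3}, take 3 (0->3 ok)
  t7 'x' -> {2,5}, take 5 (3->5 ok)
  t8 'z' -> {0,1,3}, take 1 (5->1 ok)
  t9 'y' -> {4}, take 4 (1->4 ok)
  t10 'x' -> {2,5}, take 5 (4->5 ok)
  t11 'z' -> {0,1,3}, take 0 (5->0 ok)
  t12 'x' -> {2,5}, take 2 (0->2 ok)
  t13 'z' -> {0,1,3}, take 3 (2->3 ok)
  t14 'x' -> {2,5}, take 5 (3->5 ok)
  t15 'z' -> {0,1,3}, take 1 (5->1 ok)
  t16 'y' -> {4}, take 4 (1->4 ok)
  t17 'y' -> {4}, take 4 (4->4 ok)
  t18 'x' -> {2,5}, take 5 (4->5 ok)
  t19 'z' -> {0,1,3}, take 1 (5->1 ok)
  t20 'y' -> {4}, take 4 (1->4 ok)
  t21 'z' -> {0,1,3}, take 3 (4->3 ok)
  t22 'z' -> {0,1,3}, take 0 (3->0 ok)
  t23 'z' -> {0,1,3}, take 1 (0->1 ok)
  t24 'y' -> {4}, take 4 (1->4 ok)
  t25 'x' -> {2,5}, take 5 (4->5 ok)
  t26 'z' -> {0,1,3}, take 0 (5->0 ok)
  t27 'z' -> {0,1,3}, take 1 (0->1 ok)
  t28 'z' -> {0,1,3}, take 0 (1->0 ok)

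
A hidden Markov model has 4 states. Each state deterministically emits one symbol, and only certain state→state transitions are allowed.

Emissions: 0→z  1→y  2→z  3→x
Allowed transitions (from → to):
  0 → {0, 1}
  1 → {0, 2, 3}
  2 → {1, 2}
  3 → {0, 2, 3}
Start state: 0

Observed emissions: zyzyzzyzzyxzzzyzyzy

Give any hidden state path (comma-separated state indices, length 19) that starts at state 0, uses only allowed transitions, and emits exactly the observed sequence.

0,1,2,1,2,2,1,0,0,1,3,0,0,0,1,2,1,2,1

  0: obs=z cand={0,2} pick 0 [start]
  1: obs=y cand={1} pick 1 [0->1 ok]
  2: obs=z cand={0,2} pick 2 [1->2 ok]
  3: obs=y cand={1} pick 1 [2->1 ok]
  4: obs=z cand={0,2} pick 2 [1->2 ok]
  5: obs=z cand={0,2} pick 2 [2->2 ok]
  6: obs=y cand={1} pick 1 [2->1 ok]
  7: obs=z cand={0,2} pick 0 [1->0 ok]
  8: obs=z cand={0,2} pick 0 [0->0 ok]
  9: obs=y cand={1} pick 1 [0->1 ok]
  10: obs=x cand={3} pick 3 [1->3 ok]
  11: obs=z cand={0,2} pick 0 [3->0 ok]
  12: obs=z cand={0,2} pick 0 [0->0 ok]
  13: obs=z cand={0,2} pick 0 [0->0 ok]
  14: obs=y cand={1} pick 1 [0->1 ok]
  15: obs=z cand={0,2} pick 2 [1->2 ok]
  16: obs=y cand={1} pick 1 [2->1 ok]
  17: obs=z cand={0,2} pick 2 [1->2 ok]
  18: obs=y cand={1} pick 1 [2->1 ok]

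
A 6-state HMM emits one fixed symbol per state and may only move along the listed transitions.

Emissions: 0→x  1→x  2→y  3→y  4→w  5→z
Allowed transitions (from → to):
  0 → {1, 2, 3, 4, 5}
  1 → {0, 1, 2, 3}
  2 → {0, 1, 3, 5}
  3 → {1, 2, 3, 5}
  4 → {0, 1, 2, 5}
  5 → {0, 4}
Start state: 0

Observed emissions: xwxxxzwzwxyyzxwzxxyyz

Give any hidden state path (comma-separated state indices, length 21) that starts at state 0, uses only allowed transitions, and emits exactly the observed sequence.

  0: obs=x cand={0,1} pick 0 [start]
  1: obs=w cand={4} pick 4 [0->4 ok]
  2: obs=x cand={0,1} pick 1 [4->1 ok]
  3: obs=x cand={0,1} pick 1 [1->1 ok]
  4: obs=x cand={0,1} pick 0 [1->0 ok]
  5: obs=z cand={5} pick 5 [0->5 ok]
  6: obs=w cand={4} pick 4 [5->4 ok]
  7: obs=z cand={5} pick 5 [4->5 ok]
  8: obs=w cand={4} pick 4 [5->4 ok]
  9: obs=x cand={0,1} pick 1 [4->1 ok]
  10: obs=y cand={2,3} pick 2 [1->2 ok]
  11: obs=y cand={2,3} pick 3 [2->3 ok]
  12: obs=z cand={5} pick 5 [3->5 ok]
  13: obs=x cand={0,1} pick 0 [5->0 ok]
  14: obs=w cand={4} pick 4 [0->4 ok]
  15: obs=z cand={5} pick 5 [4->5 ok]
  16: obs=x cand={0,1} pick 0 [5->0 ok]
  17: obs=x cand={0,1} pick 1 [0->1 ok]
  18: obs=y cand={2,3} pick 3 [1->3 ok]
  19: obs=y cand={2,3} pick 2 [3->2 ok]
  20: obs=z cand={5} pick 5 [2->5 ok]

0,4,1,1,0,5,4,5,4,1,2,3,5,0,4,5,0,1,3,2,5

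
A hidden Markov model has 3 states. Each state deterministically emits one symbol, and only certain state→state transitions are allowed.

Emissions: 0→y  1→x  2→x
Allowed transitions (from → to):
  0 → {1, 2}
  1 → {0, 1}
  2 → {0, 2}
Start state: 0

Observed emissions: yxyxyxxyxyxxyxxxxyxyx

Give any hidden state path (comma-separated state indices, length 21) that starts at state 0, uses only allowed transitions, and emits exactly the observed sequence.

0,1,0,1,0,1,1,0,2,0,2,2,0,2,2,2,2,0,1,0,1

  [0] y  {0}  => 0  start
  [1] x  {1,2}  => 1  0->1 ok
  [2] y  {0}  => 0  1->0 ok
  [3] x  {1,2}  => 1  0->1 ok
  [4] y  {0}  => 0  1->0 ok
  [5] x  {1,2}  => 1  0->1 ok
  [6] x  {1,2}  => 1  1->1 ok
  [7] y  {0}  => 0  1->0 ok
  [8] x  {1,2}  => 2  0->2 ok
  [9] y  {0}  => 0  2->0 ok
  [10] x  {1,2}  => 2  0->2 ok
  [11] x  {1,2}  => 2  2->2 ok
  [12] y  {0}  => 0  2->0 ok
  [13] x  {1,2}  => 2  0->2 ok
  [14] x  {1,2}  => 2  2->2 ok
  [15] x  {1,2}  => 2  2->2 ok
  [16] x  {1,2}  => 2  2->2 ok
  [17] y  {0}  => 0  2->0 ok
  [18] x  {1,2}  => 1  0->1 ok
  [19] y  {0}  => 0  1->0 ok
  [20] x  {1,2}  => 1  0->1 ok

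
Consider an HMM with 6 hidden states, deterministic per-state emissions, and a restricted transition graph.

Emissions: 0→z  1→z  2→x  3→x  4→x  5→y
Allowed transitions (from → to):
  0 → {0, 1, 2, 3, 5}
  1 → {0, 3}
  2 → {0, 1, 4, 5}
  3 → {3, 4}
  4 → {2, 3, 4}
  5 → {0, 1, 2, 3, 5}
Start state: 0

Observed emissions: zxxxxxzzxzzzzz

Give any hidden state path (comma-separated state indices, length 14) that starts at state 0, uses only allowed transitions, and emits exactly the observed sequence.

  t0 'z' -> {0,1}, take 0 (start)
  t1 'x' -> {2,3,4}, take 3 (0->3 ok)
  t2 'x' -> {2,3,4}, take 3 (3->3 ok)
  t3 'x' -> {2,3,4}, take 3 (3->3 ok)
  t4 'x' -> {2,3,4}, take 4 (3->4 ok)
  t5 'x' -> {2,3,4}, take 2 (4->2 ok)
  t6 'z' -> {0,1}, take 1 (2->1 ok)
  t7 'z' -> {0,1}, take 0 (1->0 ok)
  t8 'x' -> {2,3,4}, take 2 (0->2 ok)
  t9 'z' -> {0,1}, take 1 (2->1 ok)
  t10 'z' -> {0,1}, take 0 (1->0 ok)
  t11 'z' -> {0,1}, take 1 (0->1 ok)
  t12 'z' -> {0,1}, take 0 (1->0 ok)
  t13 'z' -> {0,1}, take 1 (0->1 ok)

0,3,3,3,4,2,1,0,2,1,0,1,0,1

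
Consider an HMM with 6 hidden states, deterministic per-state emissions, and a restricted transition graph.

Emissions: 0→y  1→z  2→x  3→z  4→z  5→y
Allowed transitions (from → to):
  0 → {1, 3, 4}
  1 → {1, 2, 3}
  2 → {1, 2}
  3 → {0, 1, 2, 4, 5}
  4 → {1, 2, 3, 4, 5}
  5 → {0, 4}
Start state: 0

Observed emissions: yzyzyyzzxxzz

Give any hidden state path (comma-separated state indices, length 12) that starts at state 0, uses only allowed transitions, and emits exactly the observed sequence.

  [0] y  {0,5}  => 0  start
  [1] z  {1,3,4}  => 3  0->3 ok
  [2] y  {0,5}  => 5  3->5 ok
  [3] z  {1,3,4}  => 4  5->4 ok
  [4] y  {0,5}  => 5  4->5 ok
  [5] y  {0,5}  => 0  5->0 ok
  [6] z  {1,3,4}  => 1  0->1 ok
  [7] z  {1,3,4}  => 1  1->1 ok
  [8] x  {2}  => 2  1->2 ok
  [9] x  {2}  => 2  2->2 ok
  [10] z  {1,3,4}  => 1  2->1 ok
  [11] z  {1,3,4}  => 1  1->1 ok

0,3,5,4,5,0,1,1,2,2,1,1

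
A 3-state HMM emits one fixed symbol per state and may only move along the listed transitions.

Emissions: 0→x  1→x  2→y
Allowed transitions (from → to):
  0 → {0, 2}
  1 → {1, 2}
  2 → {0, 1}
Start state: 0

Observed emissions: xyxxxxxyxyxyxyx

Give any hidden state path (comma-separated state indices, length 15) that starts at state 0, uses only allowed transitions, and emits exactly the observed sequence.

  [0] x  {0,1}  => 0  start
  [1] y  {2}  => 2  0->2 ok
  [2] x  {0,1}  => 0  2->0 ok
  [3] x  {0,1}  => 0  0->0 ok
  [4] x  {0,1}  => 0  0->0 ok
  [5] x  {0,1}  => 0  0->0 ok
  [6] x  {0,1}  => 0  0->0 ok
  [7] y  {2}  => 2  0->2 ok
  [8] x  {0,1}  => 0  2->0 ok
  [9] y  {2}  => 2  0->2 ok
  [10] x  {0,1}  => 1  2->1 ok
  [11] y  {2}  => 2  1->2 ok
  [12] x  {0,1}  => 1  2->1 ok
  [13] y  {2}  => 2  1->2 ok
  [14] x  {0,1}  => 1  2->1 ok

0,2,0,0,0,0,0,2,0,2,1,2,1,2,1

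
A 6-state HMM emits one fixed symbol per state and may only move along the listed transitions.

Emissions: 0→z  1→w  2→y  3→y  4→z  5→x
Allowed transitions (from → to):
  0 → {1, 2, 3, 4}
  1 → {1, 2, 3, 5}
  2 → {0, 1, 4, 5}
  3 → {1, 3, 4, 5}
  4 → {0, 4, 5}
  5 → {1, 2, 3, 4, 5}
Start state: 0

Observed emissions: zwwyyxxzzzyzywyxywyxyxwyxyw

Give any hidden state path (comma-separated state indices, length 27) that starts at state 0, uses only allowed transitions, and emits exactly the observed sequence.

  [0] z  {0,4}  => 0  start
  [1] w  {1}  => 1  0->1 ok
  [2] w  {1}  => 1  1->1 ok
  [3] y  {2,3}  => 3  1->3 ok
  [4] y  {2,3}  => 3  3->3 ok
  [5] x  {5}  => 5  3->5 ok
  [6] x  {5}  => 5  5->5 ok
  [7] z  {0,4}  => 4  5->4 ok
  [8] z  {0,4}  => 4  4->4 ok
  [9] z  {0,4}  => 0  4->0 ok
  [10] y  {2,3}  => 2  0->2 ok
  [11] z  {0,4}  => 0  2->0 ok
  [12] y  {2,3}  => 3  0->3 ok
  [13] w  {1}  => 1  3->1 ok
  [14] y  {2,3}  => 3  1->3 ok
  [15] x  {5}  => 5  3->5 ok
  [16] y  {2,3}  => 3  5->3 ok
  [17] w  {1}  => 1  3->1 ok
  [18] y  {2,3}  => 3  1->3 ok
  [19] x  {5}  => 5  3->5 ok
  [20] y  {2,3}  => 2  5->2 ok
  [21] x  {5}  => 5  2->5 ok
  [22] w  {1}  => 1  5->1 ok
  [23] y  {2,3}  => 3  1->3 ok
  [24] x  {5}  => 5  3->5 ok
  [25] y  {2,3}  => 2  5->2 ok
  [26] w  {1}  => 1  2->1 ok

0,1,1,3,3,5,5,4,4,0,2,0,3,1,3,5,3,1,3,5,2,5,1,3,5,2,1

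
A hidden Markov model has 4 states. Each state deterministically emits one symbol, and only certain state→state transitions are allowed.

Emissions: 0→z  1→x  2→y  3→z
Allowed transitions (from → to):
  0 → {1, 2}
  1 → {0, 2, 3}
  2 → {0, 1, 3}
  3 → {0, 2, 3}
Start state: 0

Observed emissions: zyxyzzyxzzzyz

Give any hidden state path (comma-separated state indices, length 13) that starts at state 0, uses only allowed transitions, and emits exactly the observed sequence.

0,2,1,2,3,0,2,1,3,3,3,2,0

  [0] z  {0,3}  => 0  start
  [1] y  {2}  => 2  0->2 ok
  [2] x  {1}  => 1  2->1 ok
  [3] y  {2}  => 2  1->2 ok
  [4] z  {0,3}  => 3  2->3 ok
  [5] z  {0,3}  => 0  3->0 ok
  [6] y  {2}  => 2  0->2 ok
  [7] x  {1}  => 1  2->1 ok
  [8] z  {0,3}  => 3  1->3 ok
  [9] z  {0,3}  => 3  3->3 ok
  [10] z  {0,3}  => 3  3->3 ok
  [11] y  {2}  => 2  3->2 ok
  [12] z  {0,3}  => 0  2->0 ok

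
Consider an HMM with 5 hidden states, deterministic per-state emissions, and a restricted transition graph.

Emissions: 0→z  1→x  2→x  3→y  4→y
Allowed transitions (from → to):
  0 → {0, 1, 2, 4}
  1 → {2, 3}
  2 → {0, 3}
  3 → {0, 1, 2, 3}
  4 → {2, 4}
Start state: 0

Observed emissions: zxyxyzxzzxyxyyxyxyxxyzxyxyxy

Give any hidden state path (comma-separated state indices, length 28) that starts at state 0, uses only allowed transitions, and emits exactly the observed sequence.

0,1,3,2,3,0,2,0,0,1,3,2,3,3,2,3,1,3,1,2,3,0,1,3,2,3,2,3

  pos 0: z in {0}, choose 0; start
  pos 1: x in {1,2}, choose 1; 0->1 ok
  pos 2: y in {3,4}, choose 3; 1->3 ok
  pos 3: x in {1,2}, choose 2; 3->2 ok
  pos 4: y in {3,4}, choose 3; 2->3 ok
  pos 5: z in {0}, choose 0; 3->0 ok
  pos 6: x in {1,2}, choose 2; 0->2 ok
  pos 7: z in {0}, choose 0; 2->0 ok
  pos 8: z in {0}, choose 0; 0->0 ok
  pos 9: x in {1,2}, choose 1; 0->1 ok
  pos 10: y in {3,4}, choose 3; 1->3 ok
  pos 11: x in {1,2}, choose 2; 3->2 ok
  pos 12: y in {3,4}, choose 3; 2->3 ok
  pos 13: y in {3,4}, choose 3; 3->3 ok
  pos 14: x in {1,2}, choose 2; 3->2 ok
  pos 15: y in {3,4}, choose 3; 2->3 ok
  pos 16: x in {1,2}, choose 1; 3->1 ok
  pos 17: y in {3,4}, choose 3; 1->3 ok
  pos 18: x in {1,2}, choose 1; 3->1 ok
  pos 19: x in {1,2}, choose 2; 1->2 ok
  pos 20: y in {3,4}, choose 3; 2->3 ok
  pos 21: z in {0}, choose 0; 3->0 ok
  pos 22: x in {1,2}, choose 1; 0->1 ok
  pos 23: y in {3,4}, choose 3; 1->3 ok
  pos 24: x in {1,2}, choose 2; 3->2 ok
  pos 25: y in {3,4}, choose 3; 2->3 ok
  pos 26: x in {1,2}, choose 2; 3->2 ok
  pos 27: y in {3,4}, choose 3; 2->3 ok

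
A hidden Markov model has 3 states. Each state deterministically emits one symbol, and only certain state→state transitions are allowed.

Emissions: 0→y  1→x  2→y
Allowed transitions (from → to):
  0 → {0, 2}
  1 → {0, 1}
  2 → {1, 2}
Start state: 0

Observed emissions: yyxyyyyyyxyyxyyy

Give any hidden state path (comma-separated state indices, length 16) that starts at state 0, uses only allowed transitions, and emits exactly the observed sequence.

0,2,1,0,0,0,0,2,2,1,0,2,1,0,0,2

  0: obs=y cand={0,2} pick 0 [start]
  1: obs=y cand={0,2} pick 2 [0->2 ok]
  2: obs=x cand={1} pick 1 [2->1 ok]
  3: obs=y cand={0,2} pick 0 [1->0 ok]
  4: obs=y cand={0,2} pick 0 [0->0 ok]
  5: obs=y cand={0,2} pick 0 [0->0 ok]
  6: obs=y cand={0,2} pick 0 [0->0 ok]
  7: obs=y cand={0,2} pick 2 [0->2 ok]
  8: obs=y cand={0,2} pick 2 [2->2 ok]
  9: obs=x cand={1} pick 1 [2->1 ok]
  10: obs=y cand={0,2} pick 0 [1->0 ok]
  11: obs=y cand={0,2} pick 2 [0->2 ok]
  12: obs=x cand={1} pick 1 [2->1 ok]
  13: obs=y cand={0,2} pick 0 [1->0 ok]
  14: obs=y cand={0,2} pick 0 [0->0 ok]
  15: obs=y cand={0,2} pick 2 [0->2 ok]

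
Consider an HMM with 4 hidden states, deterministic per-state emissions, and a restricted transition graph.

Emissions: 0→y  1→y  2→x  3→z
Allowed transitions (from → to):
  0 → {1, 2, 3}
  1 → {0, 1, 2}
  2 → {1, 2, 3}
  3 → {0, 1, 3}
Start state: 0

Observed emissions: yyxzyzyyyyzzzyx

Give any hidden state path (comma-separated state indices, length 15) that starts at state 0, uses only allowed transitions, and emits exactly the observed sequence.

0,1,2,3,0,3,1,0,1,0,3,3,3,0,2

  0: obs=y cand={0,1} pick 0 [start]
  1: obs=y cand={0,1} pick 1 [0->1 ok]
  2: obs=x cand={2} pick 2 [1->2 ok]
  3: obs=z cand={3} pick 3 [2->3 ok]
  4: obs=y cand={0,1} pick 0 [3->0 ok]
  5: obs=z cand={3} pick 3 [0->3 ok]
  6: obs=y cand={0,1} pick 1 [3->1 ok]
  7: obs=y cand={0,1} pick 0 [1->0 ok]
  8: obs=y cand={0,1} pick 1 [0->1 ok]
  9: obs=y cand={0,1} pick 0 [1->0 ok]
  10: obs=z cand={3} pick 3 [0->3 ok]
  11: obs=z cand={3} pick 3 [3->3 ok]
  12: obs=z cand={3} pick 3 [3->3 ok]
  13: obs=y cand={0,1} pick 0 [3->0 ok]
  14: obs=x cand={2} pick 2 [0->2 ok]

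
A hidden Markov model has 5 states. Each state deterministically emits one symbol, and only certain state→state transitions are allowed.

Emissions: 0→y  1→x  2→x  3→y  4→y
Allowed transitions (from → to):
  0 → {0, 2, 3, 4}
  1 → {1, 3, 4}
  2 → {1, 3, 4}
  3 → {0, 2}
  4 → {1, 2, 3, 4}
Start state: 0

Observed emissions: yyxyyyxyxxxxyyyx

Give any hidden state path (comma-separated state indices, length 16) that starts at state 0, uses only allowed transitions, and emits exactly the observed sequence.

  0: obs=y cand={0,3,4} pick 0 [start]
  1: obs=y cand={0,3,4} pick 0 [0->0 ok]
  2: obs=x cand={1,2} pick 2 [0->2 ok]
  3: obs=y cand={0,3,4} pick 4 [2->4 ok]
  4: obs=y cand={0,3,4} pick 3 [4->3 ok]
  5: obs=y cand={0,3,4} pick 0 [3->0 ok]
  6: obs=x cand={1,2} pick 2 [0->2 ok]
  7: obs=y cand={0,3,4} pick 4 [2->4 ok]
  8: obs=x cand={1,2} pick 1 [4->1 ok]
  9: obs=x cand={1,2} pick 1 [1->1 ok]
  10: obs=x cand={1,2} pick 1 [1->1 ok]
  11: obs=x cand={1,2} pick 1 [1->1 ok]
  12: obs=y cand={0,3,4} pick 3 [1->3 ok]
  13: obs=y cand={0,3,4} pick 0 [3->0 ok]
  14: obs=y cand={0,3,4} pick 4 [0->4 ok]
  15: obs=x cand={1,2} pick 2 [4->2 ok]

0,0,2,4,3,0,2,4,1,1,1,1,3,0,4,2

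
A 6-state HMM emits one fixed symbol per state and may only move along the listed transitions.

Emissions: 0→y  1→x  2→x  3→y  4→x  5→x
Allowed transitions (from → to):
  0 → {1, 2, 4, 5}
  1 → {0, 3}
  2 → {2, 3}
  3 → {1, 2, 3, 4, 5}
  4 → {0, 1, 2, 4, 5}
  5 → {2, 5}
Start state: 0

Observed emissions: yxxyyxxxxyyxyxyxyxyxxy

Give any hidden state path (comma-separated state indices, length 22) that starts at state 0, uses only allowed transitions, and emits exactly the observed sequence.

0,5,2,3,3,2,2,2,2,3,3,1,3,1,3,2,3,1,3,4,1,0

  [0] y  {0,3}  => 0  start
  [1] x  {1,2,4,5}  => 5  0->5 ok
  [2] x  {1,2,4,5}  => 2  5->2 ok
  [3] y  {0,3}  => 3  2->3 ok
  [4] y  {0,3}  => 3  3->3 ok
  [5] x  {1,2,4,5}  => 2  3->2 ok
  [6] x  {1,2,4,5}  => 2  2->2 ok
  [7] x  {1,2,4,5}  => 2  2->2 ok
  [8] x  {1,2,4,5}  => 2  2->2 ok
  [9] y  {0,3}  => 3  2->3 ok
  [10] y  {0,3}  => 3  3->3 ok
  [11] x  {1,2,4,5}  => 1  3->1 ok
  [12] y  {0,3}  => 3  1->3 ok
  [13] x  {1,2,4,5}  => 1  3->1 ok
  [14] y  {0,3}  => 3  1->3 ok
  [15] x  {1,2,4,5}  => 2  3->2 ok
  [16] y  {0,3}  => 3  2->3 ok
  [17] x  {1,2,4,5}  => 1  3->1 ok
  [18] y  {0,3}  => 3  1->3 ok
  [19] x  {1,2,4,5}  => 4  3->4 ok
  [20] x  {1,2,4,5}  => 1  4->1 ok
  [21] y  {0,3}  => 0  1->0 ok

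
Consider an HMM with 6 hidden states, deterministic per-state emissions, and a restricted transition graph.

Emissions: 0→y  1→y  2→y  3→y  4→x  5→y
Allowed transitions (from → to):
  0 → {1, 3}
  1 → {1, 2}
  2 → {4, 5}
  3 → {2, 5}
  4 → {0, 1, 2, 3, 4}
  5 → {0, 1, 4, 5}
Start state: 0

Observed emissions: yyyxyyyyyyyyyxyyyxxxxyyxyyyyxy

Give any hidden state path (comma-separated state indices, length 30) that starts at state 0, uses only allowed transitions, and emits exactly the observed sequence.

  t0 'y' -> {0,1,2,3,5}, take 0 (start)
  t1 'y' -> {0,1,2,3,5}, take 1 (0->1 ok)
  t2 'y' -> {0,1,2,3,5}, take 2 (1->2 ok)
  t3 'x' -> {4}, take 4 (2->4 ok)
  t4 'y' -> {0,1,2,3,5}, take 0 (4->0 ok)
  t5 'y' -> {0,1,2,3,5}, take 3 (0->3 ok)
  t6 'y' -> {0,1,2,3,5}, take 5 (3->5 ok)
  t7 'y' -> {0,1,2,3,5}, take 1 (5->1 ok)
  t8 'y' -> {0,1,2,3,5}, take 2 (1->2 ok)
  t9 'y' -> {0,1,2,3,5}, take 5 (2->5 ok)
  t10 'y' -> {0,1,2,3,5}, take 0 (5->0 ok)
  t11 'y' -> {0,1,2,3,5}, take 1 (0->1 ok)
  t12 'y' -> {0,1,2,3,5}, take 2 (1->2 ok)
  t13 'x' -> {4}, take 4 (2->4 ok)
  t14 'y' -> {0,1,2,3,5}, take 1 (4->1 ok)
  t15 'y' -> {0,1,2,3,5}, take 1 (1->1 ok)
  t16 'y' -> {0,1,2,3,5}, take 2 (1->2 ok)
  t17 'x' -> {4}, take 4 (2->4 ok)
  t18 'x' -> {4}, take 4 (4->4 ok)
  t19 'x' -> {4}, take 4 (4->4 ok)
  t20 'x' -> {4}, take 4 (4->4 ok)
  t21 'y' -> {0,1,2,3,5}, take 3 (4->3 ok)
  t22 'y' -> {0,1,2,3,5}, take 2 (3->2 ok)
  t23 'x' -> {4}, take 4 (2->4 ok)
  t24 'y' -> {0,1,2,3,5}, take 0 (4->0 ok)
  t25 'y' -> {0,1,2,3,5}, take 3 (0->3 ok)
  t26 'y' -> {0,1,2,3,5}, take 2 (3->2 ok)
  t27 'y' -> {0,1,2,3,5}, take 5 (2->5 ok)
  t28 'x' -> {4}, take 4 (5->4 ok)
  t29 'y' -> {0,1,2,3,5}, take 0 (4->0 ok)

0,1,2,4,0,3,5,1,2,5,0,1,2,4,1,1,2,4,4,4,4,3,2,4,0,3,2,5,4,0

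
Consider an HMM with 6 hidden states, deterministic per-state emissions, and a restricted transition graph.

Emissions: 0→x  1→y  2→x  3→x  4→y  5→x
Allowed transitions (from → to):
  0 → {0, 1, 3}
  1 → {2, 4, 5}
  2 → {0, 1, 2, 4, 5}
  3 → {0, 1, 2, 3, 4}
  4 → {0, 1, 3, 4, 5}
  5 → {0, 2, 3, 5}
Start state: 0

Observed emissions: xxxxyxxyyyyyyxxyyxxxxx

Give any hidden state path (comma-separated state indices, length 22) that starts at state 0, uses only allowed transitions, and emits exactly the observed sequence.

0,3,0,0,1,5,3,1,4,4,1,4,1,2,0,1,4,3,0,3,3,0

  0: obs=x cand={0,2,3,5} pick 0 [start]
  1: obs=x cand={0,2,3,5} pick 3 [0->3 ok]
  2: obs=x cand={0,2,3,5} pick 0 [3->0 ok]
  3: obs=x cand={0,2,3,5} pick 0 [0->0 ok]
  4: obs=y cand={1,4} pick 1 [0->1 ok]
  5: obs=x cand={0,2,3,5} pick 5 [1->5 ok]
  6: obs=x cand={0,2,3,5} pick 3 [5->3 ok]
  7: obs=y cand={1,4} pick 1 [3->1 ok]
  8: obs=y cand={1,4} pick 4 [1->4 ok]
  9: obs=y cand={1,4} pick 4 [4->4 ok]
  10: obs=y cand={1,4} pick 1 [4->1 ok]
  11: obs=y cand={1,4} pick 4 [1->4 ok]
  12: obs=y cand={1,4} pick 1 [4->1 ok]
  13: obs=x cand={0,2,3,5} pick 2 [1->2 ok]
  14: obs=x cand={0,2,3,5} pick 0 [2->0 ok]
  15: obs=y cand={1,4} pick 1 [0->1 ok]
  16: obs=y cand={1,4} pick 4 [1->4 ok]
  17: obs=x cand={0,2,3,5} pick 3 [4->3 ok]
  18: obs=x cand={0,2,3,5} pick 0 [3->0 ok]
  19: obs=x cand={0,2,3,5} pick 3 [0->3 ok]
  20: obs=x cand={0,2,3,5} pick 3 [3->3 ok]
  21: obs=x cand={0,2,3,5} pick 0 [3->0 ok]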